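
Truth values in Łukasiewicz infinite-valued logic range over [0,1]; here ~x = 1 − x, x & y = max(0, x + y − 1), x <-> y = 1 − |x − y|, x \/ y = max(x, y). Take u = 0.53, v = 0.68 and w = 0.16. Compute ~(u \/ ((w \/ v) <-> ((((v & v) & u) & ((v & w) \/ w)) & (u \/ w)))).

0.47

w \/ v = max(0.16, 0.68) = 0.68
v & v = max(0, 0.68 + 0.68 − 1) = max(0, 0.36) = 0.36
(v & v) & u = max(0, 0.36 + 0.53 − 1) = max(0, -0.11) = 0.00
v & w = max(0, 0.68 + 0.16 − 1) = max(0, -0.16) = 0.00
(v & w) \/ w = max(0.00, 0.16) = 0.16
((v & v) & u) & ((v & w) \/ w) = max(0, 0.00 + 0.16 − 1) = max(0, -0.84) = 0.00
u \/ w = max(0.53, 0.16) = 0.53
(((v & v) & u) & ((v & w) \/ w)) & (u \/ w) = max(0, 0.00 + 0.53 − 1) = max(0, -0.47) = 0.00
(w \/ v) <-> ((((v & v) & u) & ((v & w) \/ w)) & (u \/ w)) = 1 − |0.68 − 0.00| = 1 − 0.68 = 0.32
u \/ ((w \/ v) <-> ((((v & v) & u) & ((v & w) \/ w)) & (u \/ w))) = max(0.53, 0.32) = 0.53
~(u \/ ((w \/ v) <-> ((((v & v) & u) & ((v & w) \/ w)) & (u \/ w)))) = 1 − 0.53 = 0.47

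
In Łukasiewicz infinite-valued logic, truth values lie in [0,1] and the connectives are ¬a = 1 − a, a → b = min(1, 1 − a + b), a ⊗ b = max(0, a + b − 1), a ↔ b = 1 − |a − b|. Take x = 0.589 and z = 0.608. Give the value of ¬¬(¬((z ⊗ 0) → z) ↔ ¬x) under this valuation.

z ⊗ 0 = max(0, 0.608 + 0.000 − 1) = max(0, -0.392) = 0.000
(z ⊗ 0) → z = min(1, 1 − 0.000 + 0.608) = min(1, 1.608) = 1.000
¬((z ⊗ 0) → z) = 1 − 1.000 = 0.000
¬x = 1 − 0.589 = 0.411
¬((z ⊗ 0) → z) ↔ ¬x = 1 − |0.000 − 0.411| = 1 − 0.411 = 0.589
¬(¬((z ⊗ 0) → z) ↔ ¬x) = 1 − 0.589 = 0.411
¬¬(¬((z ⊗ 0) → z) ↔ ¬x) = 1 − 0.411 = 0.589

0.589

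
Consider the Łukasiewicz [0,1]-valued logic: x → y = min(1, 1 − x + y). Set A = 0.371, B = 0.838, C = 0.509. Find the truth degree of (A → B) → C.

A → B = min(1, 1 − 0.371 + 0.838) = min(1, 1.467) = 1.000
(A → B) → C = min(1, 1 − 1.000 + 0.509) = min(1, 0.509) = 0.509

0.509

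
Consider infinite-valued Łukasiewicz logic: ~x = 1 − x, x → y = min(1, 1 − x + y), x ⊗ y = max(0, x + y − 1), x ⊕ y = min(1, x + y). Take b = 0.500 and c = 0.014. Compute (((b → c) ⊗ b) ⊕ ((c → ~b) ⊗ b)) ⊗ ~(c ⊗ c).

b → c = min(1, 1 − 0.500 + 0.014) = min(1, 0.514) = 0.514
(b → c) ⊗ b = max(0, 0.514 + 0.500 − 1) = max(0, 0.014) = 0.014
~b = 1 − 0.500 = 0.500
c → ~b = min(1, 1 − 0.014 + 0.500) = min(1, 1.486) = 1.000
(c → ~b) ⊗ b = max(0, 1.000 + 0.500 − 1) = max(0, 0.500) = 0.500
((b → c) ⊗ b) ⊕ ((c → ~b) ⊗ b) = min(1, 0.014 + 0.500) = min(1, 0.514) = 0.514
c ⊗ c = max(0, 0.014 + 0.014 − 1) = max(0, -0.972) = 0.000
~(c ⊗ c) = 1 − 0.000 = 1.000
(((b → c) ⊗ b) ⊕ ((c → ~b) ⊗ b)) ⊗ ~(c ⊗ c) = max(0, 0.514 + 1.000 − 1) = max(0, 0.514) = 0.514

0.514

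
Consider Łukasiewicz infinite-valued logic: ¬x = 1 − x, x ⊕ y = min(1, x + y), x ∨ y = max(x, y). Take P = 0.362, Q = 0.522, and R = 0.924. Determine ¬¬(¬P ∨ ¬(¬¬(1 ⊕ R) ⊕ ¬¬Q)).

¬P = 1 − 0.362 = 0.638
1 ⊕ R = min(1, 1.000 + 0.924) = min(1, 1.924) = 1.000
¬(1 ⊕ R) = 1 − 1.000 = 0.000
¬¬(1 ⊕ R) = 1 − 0.000 = 1.000
¬Q = 1 − 0.522 = 0.478
¬¬Q = 1 − 0.478 = 0.522
¬¬(1 ⊕ R) ⊕ ¬¬Q = min(1, 1.000 + 0.522) = min(1, 1.522) = 1.000
¬(¬¬(1 ⊕ R) ⊕ ¬¬Q) = 1 − 1.000 = 0.000
¬P ∨ ¬(¬¬(1 ⊕ R) ⊕ ¬¬Q) = max(0.638, 0.000) = 0.638
¬(¬P ∨ ¬(¬¬(1 ⊕ R) ⊕ ¬¬Q)) = 1 − 0.638 = 0.362
¬¬(¬P ∨ ¬(¬¬(1 ⊕ R) ⊕ ¬¬Q)) = 1 − 0.362 = 0.638

0.638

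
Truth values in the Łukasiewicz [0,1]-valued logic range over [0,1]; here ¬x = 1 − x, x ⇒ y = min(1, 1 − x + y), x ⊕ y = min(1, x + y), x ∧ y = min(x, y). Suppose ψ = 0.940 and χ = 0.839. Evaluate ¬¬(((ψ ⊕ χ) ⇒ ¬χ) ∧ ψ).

0.161

ψ ⊕ χ = min(1, 0.940 + 0.839) = min(1, 1.779) = 1.000
¬χ = 1 − 0.839 = 0.161
(ψ ⊕ χ) ⇒ ¬χ = min(1, 1 − 1.000 + 0.161) = min(1, 0.161) = 0.161
((ψ ⊕ χ) ⇒ ¬χ) ∧ ψ = min(0.161, 0.940) = 0.161
¬(((ψ ⊕ χ) ⇒ ¬χ) ∧ ψ) = 1 − 0.161 = 0.839
¬¬(((ψ ⊕ χ) ⇒ ¬χ) ∧ ψ) = 1 − 0.839 = 0.161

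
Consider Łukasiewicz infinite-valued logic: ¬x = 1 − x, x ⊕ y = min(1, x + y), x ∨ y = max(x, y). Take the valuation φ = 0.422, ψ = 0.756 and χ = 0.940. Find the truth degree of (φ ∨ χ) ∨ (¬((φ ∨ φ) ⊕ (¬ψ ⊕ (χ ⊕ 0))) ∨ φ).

φ ∨ χ = max(0.422, 0.940) = 0.940
φ ∨ φ = max(0.422, 0.422) = 0.422
¬ψ = 1 − 0.756 = 0.244
χ ⊕ 0 = min(1, 0.940 + 0.000) = min(1, 0.940) = 0.940
¬ψ ⊕ (χ ⊕ 0) = min(1, 0.244 + 0.940) = min(1, 1.184) = 1.000
(φ ∨ φ) ⊕ (¬ψ ⊕ (χ ⊕ 0)) = min(1, 0.422 + 1.000) = min(1, 1.422) = 1.000
¬((φ ∨ φ) ⊕ (¬ψ ⊕ (χ ⊕ 0))) = 1 − 1.000 = 0.000
¬((φ ∨ φ) ⊕ (¬ψ ⊕ (χ ⊕ 0))) ∨ φ = max(0.000, 0.422) = 0.422
(φ ∨ χ) ∨ (¬((φ ∨ φ) ⊕ (¬ψ ⊕ (χ ⊕ 0))) ∨ φ) = max(0.940, 0.422) = 0.940

0.940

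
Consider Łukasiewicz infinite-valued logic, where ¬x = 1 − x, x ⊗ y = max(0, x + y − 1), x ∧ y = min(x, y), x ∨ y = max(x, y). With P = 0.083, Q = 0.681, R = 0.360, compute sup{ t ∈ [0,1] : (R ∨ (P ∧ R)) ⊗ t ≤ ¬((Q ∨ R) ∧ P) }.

P ∧ R = min(0.083, 0.360) = 0.083
R ∨ (P ∧ R) = max(0.360, 0.083) = 0.360
So the left factor is R ∨ (P ∧ R) = 0.360.
Q ∨ R = max(0.681, 0.360) = 0.681
(Q ∨ R) ∧ P = min(0.681, 0.083) = 0.083
¬((Q ∨ R) ∧ P) = 1 − 0.083 = 0.917
So the right-hand bound is ¬((Q ∨ R) ∧ P) = 0.917.
The residuum of the Łukasiewicz t-norm gives the supremum: min(1, 1 − 0.360 + 0.917).
1 − 0.360 + 0.917 = 1.557, so t = min(1, 1.557) = 1.000.
Check: 0.360 ⊗ 1.000 = max(0, 0.360) = 0.360 ≤ 0.917.

1.000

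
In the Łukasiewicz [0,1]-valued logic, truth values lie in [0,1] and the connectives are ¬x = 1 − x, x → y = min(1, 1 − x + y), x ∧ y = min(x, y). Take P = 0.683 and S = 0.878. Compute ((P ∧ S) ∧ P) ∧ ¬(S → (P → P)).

P ∧ S = min(0.683, 0.878) = 0.683
(P ∧ S) ∧ P = min(0.683, 0.683) = 0.683
P → P = min(1, 1 − 0.683 + 0.683) = min(1, 1.000) = 1.000
S → (P → P) = min(1, 1 − 0.878 + 1.000) = min(1, 1.122) = 1.000
¬(S → (P → P)) = 1 − 1.000 = 0.000
((P ∧ S) ∧ P) ∧ ¬(S → (P → P)) = min(0.683, 0.000) = 0.000

0.000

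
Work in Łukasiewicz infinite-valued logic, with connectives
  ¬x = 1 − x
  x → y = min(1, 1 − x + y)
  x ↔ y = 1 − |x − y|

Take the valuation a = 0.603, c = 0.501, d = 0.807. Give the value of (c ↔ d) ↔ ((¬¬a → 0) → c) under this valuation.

c ↔ d = 1 − |0.501 − 0.807| = 1 − 0.306 = 0.694
¬a = 1 − 0.603 = 0.397
¬¬a = 1 − 0.397 = 0.603
¬¬a → 0 = min(1, 1 − 0.603 + 0.000) = min(1, 0.397) = 0.397
(¬¬a → 0) → c = min(1, 1 − 0.397 + 0.501) = min(1, 1.104) = 1.000
(c ↔ d) ↔ ((¬¬a → 0) → c) = 1 − |0.694 − 1.000| = 1 − 0.306 = 0.694

0.694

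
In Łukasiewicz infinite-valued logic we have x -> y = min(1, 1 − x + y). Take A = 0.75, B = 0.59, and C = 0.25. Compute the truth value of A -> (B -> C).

B -> C = min(1, 1 − 0.59 + 0.25) = min(1, 0.66) = 0.66
A -> (B -> C) = min(1, 1 − 0.75 + 0.66) = min(1, 0.91) = 0.91

0.91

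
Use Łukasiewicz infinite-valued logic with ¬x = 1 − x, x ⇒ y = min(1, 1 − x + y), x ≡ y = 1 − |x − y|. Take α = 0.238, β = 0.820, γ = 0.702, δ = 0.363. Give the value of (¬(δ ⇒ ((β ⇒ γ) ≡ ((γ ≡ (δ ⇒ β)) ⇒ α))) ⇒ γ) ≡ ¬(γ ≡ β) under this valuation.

0.118

β ⇒ γ = min(1, 1 − 0.820 + 0.702) = min(1, 0.882) = 0.882
δ ⇒ β = min(1, 1 − 0.363 + 0.820) = min(1, 1.457) = 1.000
γ ≡ (δ ⇒ β) = 1 − |0.702 − 1.000| = 1 − 0.298 = 0.702
(γ ≡ (δ ⇒ β)) ⇒ α = min(1, 1 − 0.702 + 0.238) = min(1, 0.536) = 0.536
(β ⇒ γ) ≡ ((γ ≡ (δ ⇒ β)) ⇒ α) = 1 − |0.882 − 0.536| = 1 − 0.346 = 0.654
δ ⇒ ((β ⇒ γ) ≡ ((γ ≡ (δ ⇒ β)) ⇒ α)) = min(1, 1 − 0.363 + 0.654) = min(1, 1.291) = 1.000
¬(δ ⇒ ((β ⇒ γ) ≡ ((γ ≡ (δ ⇒ β)) ⇒ α))) = 1 − 1.000 = 0.000
¬(δ ⇒ ((β ⇒ γ) ≡ ((γ ≡ (δ ⇒ β)) ⇒ α))) ⇒ γ = min(1, 1 − 0.000 + 0.702) = min(1, 1.702) = 1.000
γ ≡ β = 1 − |0.702 − 0.820| = 1 − 0.118 = 0.882
¬(γ ≡ β) = 1 − 0.882 = 0.118
(¬(δ ⇒ ((β ⇒ γ) ≡ ((γ ≡ (δ ⇒ β)) ⇒ α))) ⇒ γ) ≡ ¬(γ ≡ β) = 1 − |1.000 − 0.118| = 1 − 0.882 = 0.118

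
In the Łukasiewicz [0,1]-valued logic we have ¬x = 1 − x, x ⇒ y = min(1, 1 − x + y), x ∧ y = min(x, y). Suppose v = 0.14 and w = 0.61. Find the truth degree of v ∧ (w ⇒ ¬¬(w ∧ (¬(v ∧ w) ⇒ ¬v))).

0.14

v ∧ w = min(0.14, 0.61) = 0.14
¬(v ∧ w) = 1 − 0.14 = 0.86
¬v = 1 − 0.14 = 0.86
¬(v ∧ w) ⇒ ¬v = min(1, 1 − 0.86 + 0.86) = min(1, 1.00) = 1.00
w ∧ (¬(v ∧ w) ⇒ ¬v) = min(0.61, 1.00) = 0.61
¬(w ∧ (¬(v ∧ w) ⇒ ¬v)) = 1 − 0.61 = 0.39
¬¬(w ∧ (¬(v ∧ w) ⇒ ¬v)) = 1 − 0.39 = 0.61
w ⇒ ¬¬(w ∧ (¬(v ∧ w) ⇒ ¬v)) = min(1, 1 − 0.61 + 0.61) = min(1, 1.00) = 1.00
v ∧ (w ⇒ ¬¬(w ∧ (¬(v ∧ w) ⇒ ¬v))) = min(0.14, 1.00) = 0.14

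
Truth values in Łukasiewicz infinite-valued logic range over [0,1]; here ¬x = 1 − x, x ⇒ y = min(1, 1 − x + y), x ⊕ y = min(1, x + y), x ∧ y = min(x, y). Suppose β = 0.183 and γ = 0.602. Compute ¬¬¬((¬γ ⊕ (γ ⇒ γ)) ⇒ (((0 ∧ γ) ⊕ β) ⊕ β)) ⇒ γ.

0.968

¬γ = 1 − 0.602 = 0.398
γ ⇒ γ = min(1, 1 − 0.602 + 0.602) = min(1, 1.000) = 1.000
¬γ ⊕ (γ ⇒ γ) = min(1, 0.398 + 1.000) = min(1, 1.398) = 1.000
0 ∧ γ = min(0.000, 0.602) = 0.000
(0 ∧ γ) ⊕ β = min(1, 0.000 + 0.183) = min(1, 0.183) = 0.183
((0 ∧ γ) ⊕ β) ⊕ β = min(1, 0.183 + 0.183) = min(1, 0.366) = 0.366
(¬γ ⊕ (γ ⇒ γ)) ⇒ (((0 ∧ γ) ⊕ β) ⊕ β) = min(1, 1 − 1.000 + 0.366) = min(1, 0.366) = 0.366
¬((¬γ ⊕ (γ ⇒ γ)) ⇒ (((0 ∧ γ) ⊕ β) ⊕ β)) = 1 − 0.366 = 0.634
¬¬((¬γ ⊕ (γ ⇒ γ)) ⇒ (((0 ∧ γ) ⊕ β) ⊕ β)) = 1 − 0.634 = 0.366
¬¬¬((¬γ ⊕ (γ ⇒ γ)) ⇒ (((0 ∧ γ) ⊕ β) ⊕ β)) = 1 − 0.366 = 0.634
¬¬¬((¬γ ⊕ (γ ⇒ γ)) ⇒ (((0 ∧ γ) ⊕ β) ⊕ β)) ⇒ γ = min(1, 1 − 0.634 + 0.602) = min(1, 0.968) = 0.968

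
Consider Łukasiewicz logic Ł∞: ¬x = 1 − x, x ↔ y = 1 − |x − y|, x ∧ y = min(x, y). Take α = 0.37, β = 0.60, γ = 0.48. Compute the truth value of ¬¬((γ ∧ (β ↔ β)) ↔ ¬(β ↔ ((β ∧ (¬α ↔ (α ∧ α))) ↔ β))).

β ↔ β = 1 − |0.60 − 0.60| = 1 − 0.00 = 1.00
γ ∧ (β ↔ β) = min(0.48, 1.00) = 0.48
¬α = 1 − 0.37 = 0.63
α ∧ α = min(0.37, 0.37) = 0.37
¬α ↔ (α ∧ α) = 1 − |0.63 − 0.37| = 1 − 0.26 = 0.74
β ∧ (¬α ↔ (α ∧ α)) = min(0.60, 0.74) = 0.60
(β ∧ (¬α ↔ (α ∧ α))) ↔ β = 1 − |0.60 − 0.60| = 1 − 0.00 = 1.00
β ↔ ((β ∧ (¬α ↔ (α ∧ α))) ↔ β) = 1 − |0.60 − 1.00| = 1 − 0.40 = 0.60
¬(β ↔ ((β ∧ (¬α ↔ (α ∧ α))) ↔ β)) = 1 − 0.60 = 0.40
(γ ∧ (β ↔ β)) ↔ ¬(β ↔ ((β ∧ (¬α ↔ (α ∧ α))) ↔ β)) = 1 − |0.48 − 0.40| = 1 − 0.08 = 0.92
¬((γ ∧ (β ↔ β)) ↔ ¬(β ↔ ((β ∧ (¬α ↔ (α ∧ α))) ↔ β))) = 1 − 0.92 = 0.08
¬¬((γ ∧ (β ↔ β)) ↔ ¬(β ↔ ((β ∧ (¬α ↔ (α ∧ α))) ↔ β))) = 1 − 0.08 = 0.92

0.92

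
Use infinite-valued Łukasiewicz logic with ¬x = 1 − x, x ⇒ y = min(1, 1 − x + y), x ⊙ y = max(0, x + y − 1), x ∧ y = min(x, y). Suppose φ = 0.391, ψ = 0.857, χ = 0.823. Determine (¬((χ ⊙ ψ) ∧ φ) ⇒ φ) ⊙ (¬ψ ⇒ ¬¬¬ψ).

0.782

χ ⊙ ψ = max(0, 0.823 + 0.857 − 1) = max(0, 0.680) = 0.680
(χ ⊙ ψ) ∧ φ = min(0.680, 0.391) = 0.391
¬((χ ⊙ ψ) ∧ φ) = 1 − 0.391 = 0.609
¬((χ ⊙ ψ) ∧ φ) ⇒ φ = min(1, 1 − 0.609 + 0.391) = min(1, 0.782) = 0.782
¬ψ = 1 − 0.857 = 0.143
¬¬ψ = 1 − 0.143 = 0.857
¬¬¬ψ = 1 − 0.857 = 0.143
¬ψ ⇒ ¬¬¬ψ = min(1, 1 − 0.143 + 0.143) = min(1, 1.000) = 1.000
(¬((χ ⊙ ψ) ∧ φ) ⇒ φ) ⊙ (¬ψ ⇒ ¬¬¬ψ) = max(0, 0.782 + 1.000 − 1) = max(0, 0.782) = 0.782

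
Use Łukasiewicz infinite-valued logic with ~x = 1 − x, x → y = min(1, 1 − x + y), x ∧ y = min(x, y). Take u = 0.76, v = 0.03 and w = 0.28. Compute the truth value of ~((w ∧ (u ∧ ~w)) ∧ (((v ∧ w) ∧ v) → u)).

0.72

~w = 1 − 0.28 = 0.72
u ∧ ~w = min(0.76, 0.72) = 0.72
w ∧ (u ∧ ~w) = min(0.28, 0.72) = 0.28
v ∧ w = min(0.03, 0.28) = 0.03
(v ∧ w) ∧ v = min(0.03, 0.03) = 0.03
((v ∧ w) ∧ v) → u = min(1, 1 − 0.03 + 0.76) = min(1, 1.73) = 1.00
(w ∧ (u ∧ ~w)) ∧ (((v ∧ w) ∧ v) → u) = min(0.28, 1.00) = 0.28
~((w ∧ (u ∧ ~w)) ∧ (((v ∧ w) ∧ v) → u)) = 1 − 0.28 = 0.72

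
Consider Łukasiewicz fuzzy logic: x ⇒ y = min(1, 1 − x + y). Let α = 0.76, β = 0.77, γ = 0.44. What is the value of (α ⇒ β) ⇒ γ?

0.44

α ⇒ β = min(1, 1 − 0.76 + 0.77) = min(1, 1.01) = 1.00
(α ⇒ β) ⇒ γ = min(1, 1 − 1.00 + 0.44) = min(1, 0.44) = 0.44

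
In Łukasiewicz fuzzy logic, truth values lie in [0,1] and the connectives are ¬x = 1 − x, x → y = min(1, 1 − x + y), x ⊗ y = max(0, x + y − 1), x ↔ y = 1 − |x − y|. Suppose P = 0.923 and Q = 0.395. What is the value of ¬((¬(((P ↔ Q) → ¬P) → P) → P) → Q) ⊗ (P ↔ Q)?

0.077

P ↔ Q = 1 − |0.923 − 0.395| = 1 − 0.528 = 0.472
¬P = 1 − 0.923 = 0.077
(P ↔ Q) → ¬P = min(1, 1 − 0.472 + 0.077) = min(1, 0.605) = 0.605
((P ↔ Q) → ¬P) → P = min(1, 1 − 0.605 + 0.923) = min(1, 1.318) = 1.000
¬(((P ↔ Q) → ¬P) → P) = 1 − 1.000 = 0.000
¬(((P ↔ Q) → ¬P) → P) → P = min(1, 1 − 0.000 + 0.923) = min(1, 1.923) = 1.000
(¬(((P ↔ Q) → ¬P) → P) → P) → Q = min(1, 1 − 1.000 + 0.395) = min(1, 0.395) = 0.395
¬((¬(((P ↔ Q) → ¬P) → P) → P) → Q) = 1 − 0.395 = 0.605
¬((¬(((P ↔ Q) → ¬P) → P) → P) → Q) ⊗ (P ↔ Q) = max(0, 0.605 + 0.472 − 1) = max(0, 0.077) = 0.077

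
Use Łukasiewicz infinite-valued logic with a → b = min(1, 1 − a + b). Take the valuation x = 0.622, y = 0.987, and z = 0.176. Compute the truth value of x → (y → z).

y → z = min(1, 1 − 0.987 + 0.176) = min(1, 0.189) = 0.189
x → (y → z) = min(1, 1 − 0.622 + 0.189) = min(1, 0.567) = 0.567

0.567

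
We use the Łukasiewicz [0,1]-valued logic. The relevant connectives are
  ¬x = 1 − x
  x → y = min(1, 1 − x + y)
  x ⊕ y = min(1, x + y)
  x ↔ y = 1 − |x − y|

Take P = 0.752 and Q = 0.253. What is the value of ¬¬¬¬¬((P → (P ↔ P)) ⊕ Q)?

P ↔ P = 1 − |0.752 − 0.752| = 1 − 0.000 = 1.000
P → (P ↔ P) = min(1, 1 − 0.752 + 1.000) = min(1, 1.248) = 1.000
(P → (P ↔ P)) ⊕ Q = min(1, 1.000 + 0.253) = min(1, 1.253) = 1.000
¬((P → (P ↔ P)) ⊕ Q) = 1 − 1.000 = 0.000
¬¬((P → (P ↔ P)) ⊕ Q) = 1 − 0.000 = 1.000
¬¬¬((P → (P ↔ P)) ⊕ Q) = 1 − 1.000 = 0.000
¬¬¬¬((P → (P ↔ P)) ⊕ Q) = 1 − 0.000 = 1.000
¬¬¬¬¬((P → (P ↔ P)) ⊕ Q) = 1 − 1.000 = 0.000

0.000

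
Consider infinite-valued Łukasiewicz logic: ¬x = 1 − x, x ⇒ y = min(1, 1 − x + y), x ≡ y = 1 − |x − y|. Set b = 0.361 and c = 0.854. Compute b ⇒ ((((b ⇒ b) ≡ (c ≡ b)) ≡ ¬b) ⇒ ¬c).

b ⇒ b = min(1, 1 − 0.361 + 0.361) = min(1, 1.000) = 1.000
c ≡ b = 1 − |0.854 − 0.361| = 1 − 0.493 = 0.507
(b ⇒ b) ≡ (c ≡ b) = 1 − |1.000 − 0.507| = 1 − 0.493 = 0.507
¬b = 1 − 0.361 = 0.639
((b ⇒ b) ≡ (c ≡ b)) ≡ ¬b = 1 − |0.507 − 0.639| = 1 − 0.132 = 0.868
¬c = 1 − 0.854 = 0.146
(((b ⇒ b) ≡ (c ≡ b)) ≡ ¬b) ⇒ ¬c = min(1, 1 − 0.868 + 0.146) = min(1, 0.278) = 0.278
b ⇒ ((((b ⇒ b) ≡ (c ≡ b)) ≡ ¬b) ⇒ ¬c) = min(1, 1 − 0.361 + 0.278) = min(1, 0.917) = 0.917

0.917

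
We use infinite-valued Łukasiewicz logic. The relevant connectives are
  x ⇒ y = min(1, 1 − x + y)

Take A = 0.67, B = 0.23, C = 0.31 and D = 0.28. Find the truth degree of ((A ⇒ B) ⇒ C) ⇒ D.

A ⇒ B = min(1, 1 − 0.67 + 0.23) = min(1, 0.56) = 0.56
(A ⇒ B) ⇒ C = min(1, 1 − 0.56 + 0.31) = min(1, 0.75) = 0.75
((A ⇒ B) ⇒ C) ⇒ D = min(1, 1 − 0.75 + 0.28) = min(1, 0.53) = 0.53

0.53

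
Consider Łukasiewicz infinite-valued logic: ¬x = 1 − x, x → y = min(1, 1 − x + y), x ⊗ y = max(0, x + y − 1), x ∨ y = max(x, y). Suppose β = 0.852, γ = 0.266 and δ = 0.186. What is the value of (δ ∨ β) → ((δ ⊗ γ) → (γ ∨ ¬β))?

δ ∨ β = max(0.186, 0.852) = 0.852
δ ⊗ γ = max(0, 0.186 + 0.266 − 1) = max(0, -0.548) = 0.000
¬β = 1 − 0.852 = 0.148
γ ∨ ¬β = max(0.266, 0.148) = 0.266
(δ ⊗ γ) → (γ ∨ ¬β) = min(1, 1 − 0.000 + 0.266) = min(1, 1.266) = 1.000
(δ ∨ β) → ((δ ⊗ γ) → (γ ∨ ¬β)) = min(1, 1 − 0.852 + 1.000) = min(1, 1.148) = 1.000

1.000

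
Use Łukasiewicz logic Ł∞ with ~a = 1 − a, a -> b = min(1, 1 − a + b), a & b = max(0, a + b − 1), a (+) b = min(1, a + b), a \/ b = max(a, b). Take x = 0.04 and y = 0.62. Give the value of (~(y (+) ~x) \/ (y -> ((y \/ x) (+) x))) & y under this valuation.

0.62

~x = 1 − 0.04 = 0.96
y (+) ~x = min(1, 0.62 + 0.96) = min(1, 1.58) = 1.00
~(y (+) ~x) = 1 − 1.00 = 0.00
y \/ x = max(0.62, 0.04) = 0.62
(y \/ x) (+) x = min(1, 0.62 + 0.04) = min(1, 0.66) = 0.66
y -> ((y \/ x) (+) x) = min(1, 1 − 0.62 + 0.66) = min(1, 1.04) = 1.00
~(y (+) ~x) \/ (y -> ((y \/ x) (+) x)) = max(0.00, 1.00) = 1.00
(~(y (+) ~x) \/ (y -> ((y \/ x) (+) x))) & y = max(0, 1.00 + 0.62 − 1) = max(0, 0.62) = 0.62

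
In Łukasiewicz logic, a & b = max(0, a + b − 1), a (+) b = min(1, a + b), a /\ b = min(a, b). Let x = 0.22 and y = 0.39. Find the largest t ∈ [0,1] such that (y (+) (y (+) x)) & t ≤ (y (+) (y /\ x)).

0.61

y (+) x = min(1, 0.39 + 0.22) = min(1, 0.61) = 0.61
y (+) (y (+) x) = min(1, 0.39 + 0.61) = min(1, 1.00) = 1.00
So the left factor is y (+) (y (+) x) = 1.00.
y /\ x = min(0.39, 0.22) = 0.22
y (+) (y /\ x) = min(1, 0.39 + 0.22) = min(1, 0.61) = 0.61
So the right-hand bound is y (+) (y /\ x) = 0.61.
The residuum of the Łukasiewicz t-norm gives the supremum: min(1, 1 − 1.00 + 0.61).
1 − 1.00 + 0.61 = 0.61, so t = min(1, 0.61) = 0.61.
Check: 1.00 & 0.61 = max(0, 0.61) = 0.61 ≤ 0.61.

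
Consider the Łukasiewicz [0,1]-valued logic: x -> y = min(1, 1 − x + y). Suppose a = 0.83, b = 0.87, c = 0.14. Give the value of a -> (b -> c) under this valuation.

b -> c = min(1, 1 − 0.87 + 0.14) = min(1, 0.27) = 0.27
a -> (b -> c) = min(1, 1 − 0.83 + 0.27) = min(1, 0.44) = 0.44

0.44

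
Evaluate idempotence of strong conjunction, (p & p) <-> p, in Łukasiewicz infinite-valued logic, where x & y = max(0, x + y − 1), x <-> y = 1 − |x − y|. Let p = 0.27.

0.73

p & p = max(0, 0.27 + 0.27 − 1) = max(0, -0.46) = 0.00
(p & p) <-> p = 1 − |0.00 − 0.27| = 1 − 0.27 = 0.73
(The value 0.73 < 1 shows this instance is not satisfied; fails in Ł∞ since a ⊗ a = max(0, 2a−1) ≠ a in general.)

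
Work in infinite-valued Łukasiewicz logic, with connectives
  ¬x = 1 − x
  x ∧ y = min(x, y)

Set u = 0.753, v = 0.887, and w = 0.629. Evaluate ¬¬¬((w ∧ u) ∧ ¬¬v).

w ∧ u = min(0.629, 0.753) = 0.629
¬v = 1 − 0.887 = 0.113
¬¬v = 1 − 0.113 = 0.887
(w ∧ u) ∧ ¬¬v = min(0.629, 0.887) = 0.629
¬((w ∧ u) ∧ ¬¬v) = 1 − 0.629 = 0.371
¬¬((w ∧ u) ∧ ¬¬v) = 1 − 0.371 = 0.629
¬¬¬((w ∧ u) ∧ ¬¬v) = 1 − 0.629 = 0.371

0.371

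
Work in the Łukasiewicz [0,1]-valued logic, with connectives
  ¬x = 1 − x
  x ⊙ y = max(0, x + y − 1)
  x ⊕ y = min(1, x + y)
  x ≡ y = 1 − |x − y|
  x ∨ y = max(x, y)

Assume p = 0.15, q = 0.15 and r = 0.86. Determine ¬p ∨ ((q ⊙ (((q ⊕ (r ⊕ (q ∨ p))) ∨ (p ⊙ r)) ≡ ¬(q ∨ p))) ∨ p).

¬p = 1 − 0.15 = 0.85
q ∨ p = max(0.15, 0.15) = 0.15
r ⊕ (q ∨ p) = min(1, 0.86 + 0.15) = min(1, 1.01) = 1.00
q ⊕ (r ⊕ (q ∨ p)) = min(1, 0.15 + 1.00) = min(1, 1.15) = 1.00
p ⊙ r = max(0, 0.15 + 0.86 − 1) = max(0, 0.01) = 0.01
(q ⊕ (r ⊕ (q ∨ p))) ∨ (p ⊙ r) = max(1.00, 0.01) = 1.00
¬(q ∨ p) = 1 − 0.15 = 0.85
((q ⊕ (r ⊕ (q ∨ p))) ∨ (p ⊙ r)) ≡ ¬(q ∨ p) = 1 − |1.00 − 0.85| = 1 − 0.15 = 0.85
q ⊙ (((q ⊕ (r ⊕ (q ∨ p))) ∨ (p ⊙ r)) ≡ ¬(q ∨ p)) = max(0, 0.15 + 0.85 − 1) = max(0, 0.00) = 0.00
(q ⊙ (((q ⊕ (r ⊕ (q ∨ p))) ∨ (p ⊙ r)) ≡ ¬(q ∨ p))) ∨ p = max(0.00, 0.15) = 0.15
¬p ∨ ((q ⊙ (((q ⊕ (r ⊕ (q ∨ p))) ∨ (p ⊙ r)) ≡ ¬(q ∨ p))) ∨ p) = max(0.85, 0.15) = 0.85

0.85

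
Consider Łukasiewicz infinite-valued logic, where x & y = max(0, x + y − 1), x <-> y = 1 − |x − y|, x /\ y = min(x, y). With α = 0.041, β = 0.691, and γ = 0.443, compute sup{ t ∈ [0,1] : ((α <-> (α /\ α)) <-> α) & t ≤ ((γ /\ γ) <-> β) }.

1.000

α /\ α = min(0.041, 0.041) = 0.041
α <-> (α /\ α) = 1 − |0.041 − 0.041| = 1 − 0.000 = 1.000
(α <-> (α /\ α)) <-> α = 1 − |1.000 − 0.041| = 1 − 0.959 = 0.041
So the left factor is (α <-> (α /\ α)) <-> α = 0.041.
γ /\ γ = min(0.443, 0.443) = 0.443
(γ /\ γ) <-> β = 1 − |0.443 − 0.691| = 1 − 0.248 = 0.752
So the right-hand bound is (γ /\ γ) <-> β = 0.752.
The residuum of the Łukasiewicz t-norm gives the supremum: min(1, 1 − 0.041 + 0.752).
1 − 0.041 + 0.752 = 1.711, so t = min(1, 1.711) = 1.000.
Check: 0.041 & 1.000 = max(0, 0.041) = 0.041 ≤ 0.752.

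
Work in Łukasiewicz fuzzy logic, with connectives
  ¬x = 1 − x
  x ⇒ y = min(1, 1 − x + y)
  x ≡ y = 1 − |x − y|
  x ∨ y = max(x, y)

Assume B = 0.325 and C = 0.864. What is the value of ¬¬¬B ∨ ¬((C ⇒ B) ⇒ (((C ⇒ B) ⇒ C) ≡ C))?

0.675

¬B = 1 − 0.325 = 0.675
¬¬B = 1 − 0.675 = 0.325
¬¬¬B = 1 − 0.325 = 0.675
C ⇒ B = min(1, 1 − 0.864 + 0.325) = min(1, 0.461) = 0.461
(C ⇒ B) ⇒ C = min(1, 1 − 0.461 + 0.864) = min(1, 1.403) = 1.000
((C ⇒ B) ⇒ C) ≡ C = 1 − |1.000 − 0.864| = 1 − 0.136 = 0.864
(C ⇒ B) ⇒ (((C ⇒ B) ⇒ C) ≡ C) = min(1, 1 − 0.461 + 0.864) = min(1, 1.403) = 1.000
¬((C ⇒ B) ⇒ (((C ⇒ B) ⇒ C) ≡ C)) = 1 − 1.000 = 0.000
¬¬¬B ∨ ¬((C ⇒ B) ⇒ (((C ⇒ B) ⇒ C) ≡ C)) = max(0.675, 0.000) = 0.675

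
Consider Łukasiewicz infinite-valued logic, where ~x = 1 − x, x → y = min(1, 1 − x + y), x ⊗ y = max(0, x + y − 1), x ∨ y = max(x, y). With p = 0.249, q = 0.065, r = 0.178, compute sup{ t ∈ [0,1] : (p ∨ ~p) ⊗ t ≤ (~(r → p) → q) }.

~p = 1 − 0.249 = 0.751
p ∨ ~p = max(0.249, 0.751) = 0.751
So the left factor is p ∨ ~p = 0.751.
r → p = min(1, 1 − 0.178 + 0.249) = min(1, 1.071) = 1.000
~(r → p) = 1 − 1.000 = 0.000
~(r → p) → q = min(1, 1 − 0.000 + 0.065) = min(1, 1.065) = 1.000
So the right-hand bound is ~(r → p) → q = 1.000.
The residuum of the Łukasiewicz t-norm gives the supremum: min(1, 1 − 0.751 + 1.000).
1 − 0.751 + 1.000 = 1.249, so t = min(1, 1.249) = 1.000.
Check: 0.751 ⊗ 1.000 = max(0, 0.751) = 0.751 ≤ 1.000.

1.000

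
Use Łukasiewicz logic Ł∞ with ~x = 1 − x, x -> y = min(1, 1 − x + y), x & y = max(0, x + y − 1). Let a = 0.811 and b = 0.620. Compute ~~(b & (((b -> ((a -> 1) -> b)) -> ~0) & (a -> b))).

0.429

a -> 1 = min(1, 1 − 0.811 + 1.000) = min(1, 1.189) = 1.000
(a -> 1) -> b = min(1, 1 − 1.000 + 0.620) = min(1, 0.620) = 0.620
b -> ((a -> 1) -> b) = min(1, 1 − 0.620 + 0.620) = min(1, 1.000) = 1.000
~0 = 1 − 0.000 = 1.000
(b -> ((a -> 1) -> b)) -> ~0 = min(1, 1 − 1.000 + 1.000) = min(1, 1.000) = 1.000
a -> b = min(1, 1 − 0.811 + 0.620) = min(1, 0.809) = 0.809
((b -> ((a -> 1) -> b)) -> ~0) & (a -> b) = max(0, 1.000 + 0.809 − 1) = max(0, 0.809) = 0.809
b & (((b -> ((a -> 1) -> b)) -> ~0) & (a -> b)) = max(0, 0.620 + 0.809 − 1) = max(0, 0.429) = 0.429
~(b & (((b -> ((a -> 1) -> b)) -> ~0) & (a -> b))) = 1 − 0.429 = 0.571
~~(b & (((b -> ((a -> 1) -> b)) -> ~0) & (a -> b))) = 1 − 0.571 = 0.429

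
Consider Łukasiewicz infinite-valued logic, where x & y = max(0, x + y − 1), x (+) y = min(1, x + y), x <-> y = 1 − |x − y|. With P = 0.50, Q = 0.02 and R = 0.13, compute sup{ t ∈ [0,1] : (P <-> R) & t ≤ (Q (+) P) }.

0.89

P <-> R = 1 − |0.50 − 0.13| = 1 − 0.37 = 0.63
So the left factor is P <-> R = 0.63.
Q (+) P = min(1, 0.02 + 0.50) = min(1, 0.52) = 0.52
So the right-hand bound is Q (+) P = 0.52.
The residuum of the Łukasiewicz t-norm gives the supremum: min(1, 1 − 0.63 + 0.52).
1 − 0.63 + 0.52 = 0.89, so t = min(1, 0.89) = 0.89.
Check: 0.63 & 0.89 = max(0, 0.52) = 0.52 ≤ 0.52.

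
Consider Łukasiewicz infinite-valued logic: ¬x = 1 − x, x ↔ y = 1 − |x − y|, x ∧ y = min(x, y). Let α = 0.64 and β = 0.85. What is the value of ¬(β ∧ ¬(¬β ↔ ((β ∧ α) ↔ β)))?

¬β = 1 − 0.85 = 0.15
β ∧ α = min(0.85, 0.64) = 0.64
(β ∧ α) ↔ β = 1 − |0.64 − 0.85| = 1 − 0.21 = 0.79
¬β ↔ ((β ∧ α) ↔ β) = 1 − |0.15 − 0.79| = 1 − 0.64 = 0.36
¬(¬β ↔ ((β ∧ α) ↔ β)) = 1 − 0.36 = 0.64
β ∧ ¬(¬β ↔ ((β ∧ α) ↔ β)) = min(0.85, 0.64) = 0.64
¬(β ∧ ¬(¬β ↔ ((β ∧ α) ↔ β))) = 1 − 0.64 = 0.36

0.36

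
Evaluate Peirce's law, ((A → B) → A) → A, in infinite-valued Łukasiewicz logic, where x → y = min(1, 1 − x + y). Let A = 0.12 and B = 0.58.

A → B = min(1, 1 − 0.12 + 0.58) = min(1, 1.46) = 1.00
(A → B) → A = min(1, 1 − 1.00 + 0.12) = min(1, 0.12) = 0.12
((A → B) → A) → A = min(1, 1 − 0.12 + 0.12) = min(1, 1.00) = 1.00

1.00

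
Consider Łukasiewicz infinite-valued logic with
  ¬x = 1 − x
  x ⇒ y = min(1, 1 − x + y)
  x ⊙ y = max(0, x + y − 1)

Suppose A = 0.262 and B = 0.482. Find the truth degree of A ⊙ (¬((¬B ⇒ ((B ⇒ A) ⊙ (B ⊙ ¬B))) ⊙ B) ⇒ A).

¬B = 1 − 0.482 = 0.518
B ⇒ A = min(1, 1 − 0.482 + 0.262) = min(1, 0.780) = 0.780
B ⊙ ¬B = max(0, 0.482 + 0.518 − 1) = max(0, 0.000) = 0.000
(B ⇒ A) ⊙ (B ⊙ ¬B) = max(0, 0.780 + 0.000 − 1) = max(0, -0.220) = 0.000
¬B ⇒ ((B ⇒ A) ⊙ (B ⊙ ¬B)) = min(1, 1 − 0.518 + 0.000) = min(1, 0.482) = 0.482
(¬B ⇒ ((B ⇒ A) ⊙ (B ⊙ ¬B))) ⊙ B = max(0, 0.482 + 0.482 − 1) = max(0, -0.036) = 0.000
¬((¬B ⇒ ((B ⇒ A) ⊙ (B ⊙ ¬B))) ⊙ B) = 1 − 0.000 = 1.000
¬((¬B ⇒ ((B ⇒ A) ⊙ (B ⊙ ¬B))) ⊙ B) ⇒ A = min(1, 1 − 1.000 + 0.262) = min(1, 0.262) = 0.262
A ⊙ (¬((¬B ⇒ ((B ⇒ A) ⊙ (B ⊙ ¬B))) ⊙ B) ⇒ A) = max(0, 0.262 + 0.262 − 1) = max(0, -0.476) = 0.000

0.000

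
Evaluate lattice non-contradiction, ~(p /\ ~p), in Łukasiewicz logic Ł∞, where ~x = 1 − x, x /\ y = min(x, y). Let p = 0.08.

~p = 1 − 0.08 = 0.92
p /\ ~p = min(0.08, 0.92) = 0.08
~(p /\ ~p) = 1 − 0.08 = 0.92
(The value 0.92 < 1 shows this instance is not satisfied; not a Ł∞-tautology — its value is 1 − min(a, 1−a).)

0.92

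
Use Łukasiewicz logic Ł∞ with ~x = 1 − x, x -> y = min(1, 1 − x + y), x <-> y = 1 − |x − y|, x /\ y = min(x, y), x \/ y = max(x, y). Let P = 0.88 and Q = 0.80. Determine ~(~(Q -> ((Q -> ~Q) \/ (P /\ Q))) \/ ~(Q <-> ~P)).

~Q = 1 − 0.80 = 0.20
Q -> ~Q = min(1, 1 − 0.80 + 0.20) = min(1, 0.40) = 0.40
P /\ Q = min(0.88, 0.80) = 0.80
(Q -> ~Q) \/ (P /\ Q) = max(0.40, 0.80) = 0.80
Q -> ((Q -> ~Q) \/ (P /\ Q)) = min(1, 1 − 0.80 + 0.80) = min(1, 1.00) = 1.00
~(Q -> ((Q -> ~Q) \/ (P /\ Q))) = 1 − 1.00 = 0.00
~P = 1 − 0.88 = 0.12
Q <-> ~P = 1 − |0.80 − 0.12| = 1 − 0.68 = 0.32
~(Q <-> ~P) = 1 − 0.32 = 0.68
~(Q -> ((Q -> ~Q) \/ (P /\ Q))) \/ ~(Q <-> ~P) = max(0.00, 0.68) = 0.68
~(~(Q -> ((Q -> ~Q) \/ (P /\ Q))) \/ ~(Q <-> ~P)) = 1 − 0.68 = 0.32

0.32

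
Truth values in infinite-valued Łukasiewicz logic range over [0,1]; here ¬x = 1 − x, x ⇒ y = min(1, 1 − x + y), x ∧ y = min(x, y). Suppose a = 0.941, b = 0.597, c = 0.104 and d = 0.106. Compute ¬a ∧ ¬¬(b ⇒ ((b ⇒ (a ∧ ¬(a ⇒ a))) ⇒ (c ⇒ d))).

¬a = 1 − 0.941 = 0.059
a ⇒ a = min(1, 1 − 0.941 + 0.941) = min(1, 1.000) = 1.000
¬(a ⇒ a) = 1 − 1.000 = 0.000
a ∧ ¬(a ⇒ a) = min(0.941, 0.000) = 0.000
b ⇒ (a ∧ ¬(a ⇒ a)) = min(1, 1 − 0.597 + 0.000) = min(1, 0.403) = 0.403
c ⇒ d = min(1, 1 − 0.104 + 0.106) = min(1, 1.002) = 1.000
(b ⇒ (a ∧ ¬(a ⇒ a))) ⇒ (c ⇒ d) = min(1, 1 − 0.403 + 1.000) = min(1, 1.597) = 1.000
b ⇒ ((b ⇒ (a ∧ ¬(a ⇒ a))) ⇒ (c ⇒ d)) = min(1, 1 − 0.597 + 1.000) = min(1, 1.403) = 1.000
¬(b ⇒ ((b ⇒ (a ∧ ¬(a ⇒ a))) ⇒ (c ⇒ d))) = 1 − 1.000 = 0.000
¬¬(b ⇒ ((b ⇒ (a ∧ ¬(a ⇒ a))) ⇒ (c ⇒ d))) = 1 − 0.000 = 1.000
¬a ∧ ¬¬(b ⇒ ((b ⇒ (a ∧ ¬(a ⇒ a))) ⇒ (c ⇒ d))) = min(0.059, 1.000) = 0.059

0.059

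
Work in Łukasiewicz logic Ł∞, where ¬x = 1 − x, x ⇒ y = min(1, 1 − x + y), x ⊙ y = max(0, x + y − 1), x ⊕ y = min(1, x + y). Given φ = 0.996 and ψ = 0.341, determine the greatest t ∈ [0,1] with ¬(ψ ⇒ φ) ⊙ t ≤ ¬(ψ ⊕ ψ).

ψ ⇒ φ = min(1, 1 − 0.341 + 0.996) = min(1, 1.655) = 1.000
¬(ψ ⇒ φ) = 1 − 1.000 = 0.000
So the left factor is ¬(ψ ⇒ φ) = 0.000.
ψ ⊕ ψ = min(1, 0.341 + 0.341) = min(1, 0.682) = 0.682
¬(ψ ⊕ ψ) = 1 − 0.682 = 0.318
So the right-hand bound is ¬(ψ ⊕ ψ) = 0.318.
The residuum of the Łukasiewicz t-norm gives the supremum: min(1, 1 − 0.000 + 0.318).
1 − 0.000 + 0.318 = 1.318, so t = min(1, 1.318) = 1.000.
Check: 0.000 ⊙ 1.000 = max(0, 0.000) = 0.000 ≤ 0.318.

1.000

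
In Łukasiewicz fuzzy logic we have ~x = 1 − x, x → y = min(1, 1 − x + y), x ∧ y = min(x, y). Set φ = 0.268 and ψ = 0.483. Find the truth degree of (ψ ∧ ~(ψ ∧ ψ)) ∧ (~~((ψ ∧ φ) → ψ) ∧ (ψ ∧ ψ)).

0.483

ψ ∧ ψ = min(0.483, 0.483) = 0.483
~(ψ ∧ ψ) = 1 − 0.483 = 0.517
ψ ∧ ~(ψ ∧ ψ) = min(0.483, 0.517) = 0.483
ψ ∧ φ = min(0.483, 0.268) = 0.268
(ψ ∧ φ) → ψ = min(1, 1 − 0.268 + 0.483) = min(1, 1.215) = 1.000
~((ψ ∧ φ) → ψ) = 1 − 1.000 = 0.000
~~((ψ ∧ φ) → ψ) = 1 − 0.000 = 1.000
~~((ψ ∧ φ) → ψ) ∧ (ψ ∧ ψ) = min(1.000, 0.483) = 0.483
(ψ ∧ ~(ψ ∧ ψ)) ∧ (~~((ψ ∧ φ) → ψ) ∧ (ψ ∧ ψ)) = min(0.483, 0.483) = 0.483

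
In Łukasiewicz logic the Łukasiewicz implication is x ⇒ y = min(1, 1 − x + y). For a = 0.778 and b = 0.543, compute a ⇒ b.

a ⇒ b = min(1, 1 − 0.778 + 0.543) = min(1, 0.765) = 0.765
For comparison, the Gödel implication (1 if x ≤ y else y) would give 0.543.

0.765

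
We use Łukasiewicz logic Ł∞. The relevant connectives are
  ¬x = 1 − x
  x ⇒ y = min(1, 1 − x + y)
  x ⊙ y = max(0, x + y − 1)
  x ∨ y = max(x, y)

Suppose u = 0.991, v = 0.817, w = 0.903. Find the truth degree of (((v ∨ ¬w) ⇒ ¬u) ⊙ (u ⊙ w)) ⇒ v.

1.000

¬w = 1 − 0.903 = 0.097
v ∨ ¬w = max(0.817, 0.097) = 0.817
¬u = 1 − 0.991 = 0.009
(v ∨ ¬w) ⇒ ¬u = min(1, 1 − 0.817 + 0.009) = min(1, 0.192) = 0.192
u ⊙ w = max(0, 0.991 + 0.903 − 1) = max(0, 0.894) = 0.894
((v ∨ ¬w) ⇒ ¬u) ⊙ (u ⊙ w) = max(0, 0.192 + 0.894 − 1) = max(0, 0.086) = 0.086
(((v ∨ ¬w) ⇒ ¬u) ⊙ (u ⊙ w)) ⇒ v = min(1, 1 − 0.086 + 0.817) = min(1, 1.731) = 1.000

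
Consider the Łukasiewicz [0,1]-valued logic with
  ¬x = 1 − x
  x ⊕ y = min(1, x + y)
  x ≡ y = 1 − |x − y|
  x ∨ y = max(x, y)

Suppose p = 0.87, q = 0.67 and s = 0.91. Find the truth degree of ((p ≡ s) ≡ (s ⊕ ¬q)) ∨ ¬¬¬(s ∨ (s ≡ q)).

0.96

p ≡ s = 1 − |0.87 − 0.91| = 1 − 0.04 = 0.96
¬q = 1 − 0.67 = 0.33
s ⊕ ¬q = min(1, 0.91 + 0.33) = min(1, 1.24) = 1.00
(p ≡ s) ≡ (s ⊕ ¬q) = 1 − |0.96 − 1.00| = 1 − 0.04 = 0.96
s ≡ q = 1 − |0.91 − 0.67| = 1 − 0.24 = 0.76
s ∨ (s ≡ q) = max(0.91, 0.76) = 0.91
¬(s ∨ (s ≡ q)) = 1 − 0.91 = 0.09
¬¬(s ∨ (s ≡ q)) = 1 − 0.09 = 0.91
¬¬¬(s ∨ (s ≡ q)) = 1 − 0.91 = 0.09
((p ≡ s) ≡ (s ⊕ ¬q)) ∨ ¬¬¬(s ∨ (s ≡ q)) = max(0.96, 0.09) = 0.96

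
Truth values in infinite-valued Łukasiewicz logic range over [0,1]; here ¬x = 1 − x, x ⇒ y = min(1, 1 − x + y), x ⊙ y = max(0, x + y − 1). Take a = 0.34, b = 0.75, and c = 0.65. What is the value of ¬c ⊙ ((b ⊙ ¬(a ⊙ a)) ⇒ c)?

¬c = 1 − 0.65 = 0.35
a ⊙ a = max(0, 0.34 + 0.34 − 1) = max(0, -0.32) = 0.00
¬(a ⊙ a) = 1 − 0.00 = 1.00
b ⊙ ¬(a ⊙ a) = max(0, 0.75 + 1.00 − 1) = max(0, 0.75) = 0.75
(b ⊙ ¬(a ⊙ a)) ⇒ c = min(1, 1 − 0.75 + 0.65) = min(1, 0.90) = 0.90
¬c ⊙ ((b ⊙ ¬(a ⊙ a)) ⇒ c) = max(0, 0.35 + 0.90 − 1) = max(0, 0.25) = 0.25

0.25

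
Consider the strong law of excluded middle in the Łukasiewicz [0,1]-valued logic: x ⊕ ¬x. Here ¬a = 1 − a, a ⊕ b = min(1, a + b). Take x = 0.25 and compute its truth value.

¬x = 1 − 0.25 = 0.75
x ⊕ ¬x = min(1, 0.25 + 0.75) = min(1, 1.00) = 1.00
(As expected: always 1 in Ł∞ since a ⊕ (1−a) = 1.)

1.00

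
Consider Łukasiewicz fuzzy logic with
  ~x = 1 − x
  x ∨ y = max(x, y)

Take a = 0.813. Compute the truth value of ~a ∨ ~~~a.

~a = 1 − 0.813 = 0.187
~~a = 1 − 0.187 = 0.813
~~~a = 1 − 0.813 = 0.187
~a ∨ ~~~a = max(0.187, 0.187) = 0.187

0.187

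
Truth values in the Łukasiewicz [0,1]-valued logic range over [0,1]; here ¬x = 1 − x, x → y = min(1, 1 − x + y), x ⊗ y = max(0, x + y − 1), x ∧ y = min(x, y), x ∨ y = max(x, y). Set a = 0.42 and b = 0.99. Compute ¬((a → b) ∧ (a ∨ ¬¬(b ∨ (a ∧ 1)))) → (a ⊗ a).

0.99

a → b = min(1, 1 − 0.42 + 0.99) = min(1, 1.57) = 1.00
a ∧ 1 = min(0.42, 1.00) = 0.42
b ∨ (a ∧ 1) = max(0.99, 0.42) = 0.99
¬(b ∨ (a ∧ 1)) = 1 − 0.99 = 0.01
¬¬(b ∨ (a ∧ 1)) = 1 − 0.01 = 0.99
a ∨ ¬¬(b ∨ (a ∧ 1)) = max(0.42, 0.99) = 0.99
(a → b) ∧ (a ∨ ¬¬(b ∨ (a ∧ 1))) = min(1.00, 0.99) = 0.99
¬((a → b) ∧ (a ∨ ¬¬(b ∨ (a ∧ 1)))) = 1 − 0.99 = 0.01
a ⊗ a = max(0, 0.42 + 0.42 − 1) = max(0, -0.16) = 0.00
¬((a → b) ∧ (a ∨ ¬¬(b ∨ (a ∧ 1)))) → (a ⊗ a) = min(1, 1 − 0.01 + 0.00) = min(1, 0.99) = 0.99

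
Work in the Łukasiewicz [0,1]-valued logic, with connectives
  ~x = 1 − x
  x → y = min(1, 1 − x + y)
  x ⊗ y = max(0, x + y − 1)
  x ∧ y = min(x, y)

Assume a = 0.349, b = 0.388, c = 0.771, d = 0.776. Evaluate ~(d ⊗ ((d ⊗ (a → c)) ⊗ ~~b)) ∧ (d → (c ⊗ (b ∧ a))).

a → c = min(1, 1 − 0.349 + 0.771) = min(1, 1.422) = 1.000
d ⊗ (a → c) = max(0, 0.776 + 1.000 − 1) = max(0, 0.776) = 0.776
~b = 1 − 0.388 = 0.612
~~b = 1 − 0.612 = 0.388
(d ⊗ (a → c)) ⊗ ~~b = max(0, 0.776 + 0.388 − 1) = max(0, 0.164) = 0.164
d ⊗ ((d ⊗ (a → c)) ⊗ ~~b) = max(0, 0.776 + 0.164 − 1) = max(0, -0.060) = 0.000
~(d ⊗ ((d ⊗ (a → c)) ⊗ ~~b)) = 1 − 0.000 = 1.000
b ∧ a = min(0.388, 0.349) = 0.349
c ⊗ (b ∧ a) = max(0, 0.771 + 0.349 − 1) = max(0, 0.120) = 0.120
d → (c ⊗ (b ∧ a)) = min(1, 1 − 0.776 + 0.120) = min(1, 0.344) = 0.344
~(d ⊗ ((d ⊗ (a → c)) ⊗ ~~b)) ∧ (d → (c ⊗ (b ∧ a))) = min(1.000, 0.344) = 0.344

0.344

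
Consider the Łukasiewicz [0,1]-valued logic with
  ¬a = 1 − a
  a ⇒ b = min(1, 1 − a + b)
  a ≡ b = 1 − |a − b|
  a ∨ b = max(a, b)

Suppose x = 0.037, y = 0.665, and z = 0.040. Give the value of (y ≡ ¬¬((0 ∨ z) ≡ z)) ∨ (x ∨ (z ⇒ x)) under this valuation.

0 ∨ z = max(0.000, 0.040) = 0.040
(0 ∨ z) ≡ z = 1 − |0.040 − 0.040| = 1 − 0.000 = 1.000
¬((0 ∨ z) ≡ z) = 1 − 1.000 = 0.000
¬¬((0 ∨ z) ≡ z) = 1 − 0.000 = 1.000
y ≡ ¬¬((0 ∨ z) ≡ z) = 1 − |0.665 − 1.000| = 1 − 0.335 = 0.665
z ⇒ x = min(1, 1 − 0.040 + 0.037) = min(1, 0.997) = 0.997
x ∨ (z ⇒ x) = max(0.037, 0.997) = 0.997
(y ≡ ¬¬((0 ∨ z) ≡ z)) ∨ (x ∨ (z ⇒ x)) = max(0.665, 0.997) = 0.997

0.997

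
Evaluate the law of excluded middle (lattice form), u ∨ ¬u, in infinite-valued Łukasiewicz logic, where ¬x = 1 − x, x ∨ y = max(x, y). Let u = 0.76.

¬u = 1 − 0.76 = 0.24
u ∨ ¬u = max(0.76, 0.24) = 0.76
(The value 0.76 < 1 shows this instance is not satisfied; not a Ł∞-tautology — its value is max(a, 1−a).)

0.76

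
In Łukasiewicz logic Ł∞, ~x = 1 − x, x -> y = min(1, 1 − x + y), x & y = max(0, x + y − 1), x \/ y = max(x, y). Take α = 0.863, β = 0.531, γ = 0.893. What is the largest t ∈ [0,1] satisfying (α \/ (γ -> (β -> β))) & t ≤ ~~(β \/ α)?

β -> β = min(1, 1 − 0.531 + 0.531) = min(1, 1.000) = 1.000
γ -> (β -> β) = min(1, 1 − 0.893 + 1.000) = min(1, 1.107) = 1.000
α \/ (γ -> (β -> β)) = max(0.863, 1.000) = 1.000
So the left factor is α \/ (γ -> (β -> β)) = 1.000.
β \/ α = max(0.531, 0.863) = 0.863
~(β \/ α) = 1 − 0.863 = 0.137
~~(β \/ α) = 1 − 0.137 = 0.863
So the right-hand bound is ~~(β \/ α) = 0.863.
The residuum of the Łukasiewicz t-norm gives the supremum: min(1, 1 − 1.000 + 0.863).
1 − 1.000 + 0.863 = 0.863, so t = min(1, 0.863) = 0.863.
Check: 1.000 & 0.863 = max(0, 0.863) = 0.863 ≤ 0.863.

0.863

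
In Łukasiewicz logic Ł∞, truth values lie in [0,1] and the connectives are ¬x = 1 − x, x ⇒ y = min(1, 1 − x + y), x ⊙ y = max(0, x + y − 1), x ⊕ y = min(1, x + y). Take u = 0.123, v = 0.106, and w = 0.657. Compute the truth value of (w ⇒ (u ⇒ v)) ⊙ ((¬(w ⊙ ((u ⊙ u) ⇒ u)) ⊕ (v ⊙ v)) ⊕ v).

u ⇒ v = min(1, 1 − 0.123 + 0.106) = min(1, 0.983) = 0.983
w ⇒ (u ⇒ v) = min(1, 1 − 0.657 + 0.983) = min(1, 1.326) = 1.000
u ⊙ u = max(0, 0.123 + 0.123 − 1) = max(0, -0.754) = 0.000
(u ⊙ u) ⇒ u = min(1, 1 − 0.000 + 0.123) = min(1, 1.123) = 1.000
w ⊙ ((u ⊙ u) ⇒ u) = max(0, 0.657 + 1.000 − 1) = max(0, 0.657) = 0.657
¬(w ⊙ ((u ⊙ u) ⇒ u)) = 1 − 0.657 = 0.343
v ⊙ v = max(0, 0.106 + 0.106 − 1) = max(0, -0.788) = 0.000
¬(w ⊙ ((u ⊙ u) ⇒ u)) ⊕ (v ⊙ v) = min(1, 0.343 + 0.000) = min(1, 0.343) = 0.343
(¬(w ⊙ ((u ⊙ u) ⇒ u)) ⊕ (v ⊙ v)) ⊕ v = min(1, 0.343 + 0.106) = min(1, 0.449) = 0.449
(w ⇒ (u ⇒ v)) ⊙ ((¬(w ⊙ ((u ⊙ u) ⇒ u)) ⊕ (v ⊙ v)) ⊕ v) = max(0, 1.000 + 0.449 − 1) = max(0, 0.449) = 0.449

0.449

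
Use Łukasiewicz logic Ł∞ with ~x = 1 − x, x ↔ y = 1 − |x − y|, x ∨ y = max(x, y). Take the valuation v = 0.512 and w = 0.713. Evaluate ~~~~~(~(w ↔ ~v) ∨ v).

~v = 1 − 0.512 = 0.488
w ↔ ~v = 1 − |0.713 − 0.488| = 1 − 0.225 = 0.775
~(w ↔ ~v) = 1 − 0.775 = 0.225
~(w ↔ ~v) ∨ v = max(0.225, 0.512) = 0.512
~(~(w ↔ ~v) ∨ v) = 1 − 0.512 = 0.488
~~(~(w ↔ ~v) ∨ v) = 1 − 0.488 = 0.512
~~~(~(w ↔ ~v) ∨ v) = 1 − 0.512 = 0.488
~~~~(~(w ↔ ~v) ∨ v) = 1 − 0.488 = 0.512
~~~~~(~(w ↔ ~v) ∨ v) = 1 − 0.512 = 0.488

0.488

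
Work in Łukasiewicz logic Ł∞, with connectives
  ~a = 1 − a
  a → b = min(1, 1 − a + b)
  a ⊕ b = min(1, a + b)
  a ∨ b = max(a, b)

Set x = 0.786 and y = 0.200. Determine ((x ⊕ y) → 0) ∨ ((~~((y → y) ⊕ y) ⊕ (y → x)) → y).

x ⊕ y = min(1, 0.786 + 0.200) = min(1, 0.986) = 0.986
(x ⊕ y) → 0 = min(1, 1 − 0.986 + 0.000) = min(1, 0.014) = 0.014
y → y = min(1, 1 − 0.200 + 0.200) = min(1, 1.000) = 1.000
(y → y) ⊕ y = min(1, 1.000 + 0.200) = min(1, 1.200) = 1.000
~((y → y) ⊕ y) = 1 − 1.000 = 0.000
~~((y → y) ⊕ y) = 1 − 0.000 = 1.000
y → x = min(1, 1 − 0.200 + 0.786) = min(1, 1.586) = 1.000
~~((y → y) ⊕ y) ⊕ (y → x) = min(1, 1.000 + 1.000) = min(1, 2.000) = 1.000
(~~((y → y) ⊕ y) ⊕ (y → x)) → y = min(1, 1 − 1.000 + 0.200) = min(1, 0.200) = 0.200
((x ⊕ y) → 0) ∨ ((~~((y → y) ⊕ y) ⊕ (y → x)) → y) = max(0.014, 0.200) = 0.200

0.200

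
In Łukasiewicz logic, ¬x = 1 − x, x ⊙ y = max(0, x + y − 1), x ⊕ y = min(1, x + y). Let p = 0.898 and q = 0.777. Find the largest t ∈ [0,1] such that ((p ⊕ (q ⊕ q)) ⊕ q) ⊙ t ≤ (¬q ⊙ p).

q ⊕ q = min(1, 0.777 + 0.777) = min(1, 1.554) = 1.000
p ⊕ (q ⊕ q) = min(1, 0.898 + 1.000) = min(1, 1.898) = 1.000
(p ⊕ (q ⊕ q)) ⊕ q = min(1, 1.000 + 0.777) = min(1, 1.777) = 1.000
So the left factor is (p ⊕ (q ⊕ q)) ⊕ q = 1.000.
¬q = 1 − 0.777 = 0.223
¬q ⊙ p = max(0, 0.223 + 0.898 − 1) = max(0, 0.121) = 0.121
So the right-hand bound is ¬q ⊙ p = 0.121.
The residuum of the Łukasiewicz t-norm gives the supremum: min(1, 1 − 1.000 + 0.121).
1 − 1.000 + 0.121 = 0.121, so t = min(1, 0.121) = 0.121.
Check: 1.000 ⊙ 0.121 = max(0, 0.121) = 0.121 ≤ 0.121.

0.121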